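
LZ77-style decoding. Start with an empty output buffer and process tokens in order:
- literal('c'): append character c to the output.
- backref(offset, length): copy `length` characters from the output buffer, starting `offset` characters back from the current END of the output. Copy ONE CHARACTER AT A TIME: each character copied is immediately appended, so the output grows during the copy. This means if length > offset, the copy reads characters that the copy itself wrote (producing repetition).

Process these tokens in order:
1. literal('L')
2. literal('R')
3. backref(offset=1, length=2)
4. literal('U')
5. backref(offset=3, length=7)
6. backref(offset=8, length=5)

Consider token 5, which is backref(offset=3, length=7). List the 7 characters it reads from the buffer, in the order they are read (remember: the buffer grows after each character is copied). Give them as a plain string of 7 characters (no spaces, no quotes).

Token 1: literal('L'). Output: "L"
Token 2: literal('R'). Output: "LR"
Token 3: backref(off=1, len=2) (overlapping!). Copied 'RR' from pos 1. Output: "LRRR"
Token 4: literal('U'). Output: "LRRRU"
Token 5: backref(off=3, len=7). Buffer before: "LRRRU" (len 5)
  byte 1: read out[2]='R', append. Buffer now: "LRRRUR"
  byte 2: read out[3]='R', append. Buffer now: "LRRRURR"
  byte 3: read out[4]='U', append. Buffer now: "LRRRURRU"
  byte 4: read out[5]='R', append. Buffer now: "LRRRURRUR"
  byte 5: read out[6]='R', append. Buffer now: "LRRRURRURR"
  byte 6: read out[7]='U', append. Buffer now: "LRRRURRURRU"
  byte 7: read out[8]='R', append. Buffer now: "LRRRURRURRUR"

Answer: RRURRUR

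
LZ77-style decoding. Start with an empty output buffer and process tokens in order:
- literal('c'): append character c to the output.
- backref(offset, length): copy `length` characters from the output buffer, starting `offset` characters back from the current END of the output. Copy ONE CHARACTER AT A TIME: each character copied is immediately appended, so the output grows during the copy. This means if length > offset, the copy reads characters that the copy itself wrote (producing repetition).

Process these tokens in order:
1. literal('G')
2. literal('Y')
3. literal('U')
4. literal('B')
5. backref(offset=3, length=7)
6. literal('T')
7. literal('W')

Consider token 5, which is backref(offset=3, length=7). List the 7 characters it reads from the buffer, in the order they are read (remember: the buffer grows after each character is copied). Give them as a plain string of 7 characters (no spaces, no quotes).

Token 1: literal('G'). Output: "G"
Token 2: literal('Y'). Output: "GY"
Token 3: literal('U'). Output: "GYU"
Token 4: literal('B'). Output: "GYUB"
Token 5: backref(off=3, len=7). Buffer before: "GYUB" (len 4)
  byte 1: read out[1]='Y', append. Buffer now: "GYUBY"
  byte 2: read out[2]='U', append. Buffer now: "GYUBYU"
  byte 3: read out[3]='B', append. Buffer now: "GYUBYUB"
  byte 4: read out[4]='Y', append. Buffer now: "GYUBYUBY"
  byte 5: read out[5]='U', append. Buffer now: "GYUBYUBYU"
  byte 6: read out[6]='B', append. Buffer now: "GYUBYUBYUB"
  byte 7: read out[7]='Y', append. Buffer now: "GYUBYUBYUBY"

Answer: YUBYUBY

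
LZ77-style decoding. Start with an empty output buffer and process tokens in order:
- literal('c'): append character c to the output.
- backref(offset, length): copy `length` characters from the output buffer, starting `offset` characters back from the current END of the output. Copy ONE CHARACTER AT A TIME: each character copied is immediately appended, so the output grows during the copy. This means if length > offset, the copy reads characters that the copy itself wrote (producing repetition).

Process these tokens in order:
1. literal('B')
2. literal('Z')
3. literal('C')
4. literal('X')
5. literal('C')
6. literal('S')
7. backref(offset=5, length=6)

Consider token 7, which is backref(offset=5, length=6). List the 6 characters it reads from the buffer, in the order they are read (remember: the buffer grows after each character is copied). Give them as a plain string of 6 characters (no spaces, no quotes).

Token 1: literal('B'). Output: "B"
Token 2: literal('Z'). Output: "BZ"
Token 3: literal('C'). Output: "BZC"
Token 4: literal('X'). Output: "BZCX"
Token 5: literal('C'). Output: "BZCXC"
Token 6: literal('S'). Output: "BZCXCS"
Token 7: backref(off=5, len=6). Buffer before: "BZCXCS" (len 6)
  byte 1: read out[1]='Z', append. Buffer now: "BZCXCSZ"
  byte 2: read out[2]='C', append. Buffer now: "BZCXCSZC"
  byte 3: read out[3]='X', append. Buffer now: "BZCXCSZCX"
  byte 4: read out[4]='C', append. Buffer now: "BZCXCSZCXC"
  byte 5: read out[5]='S', append. Buffer now: "BZCXCSZCXCS"
  byte 6: read out[6]='Z', append. Buffer now: "BZCXCSZCXCSZ"

Answer: ZCXCSZ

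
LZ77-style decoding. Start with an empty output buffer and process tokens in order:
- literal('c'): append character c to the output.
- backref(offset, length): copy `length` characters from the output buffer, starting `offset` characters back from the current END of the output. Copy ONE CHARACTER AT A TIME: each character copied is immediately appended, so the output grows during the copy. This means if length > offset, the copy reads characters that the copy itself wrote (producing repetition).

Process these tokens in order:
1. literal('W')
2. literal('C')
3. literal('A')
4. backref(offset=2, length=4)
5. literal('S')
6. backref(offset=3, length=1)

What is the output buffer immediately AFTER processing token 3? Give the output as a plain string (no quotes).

Answer: WCA

Derivation:
Token 1: literal('W'). Output: "W"
Token 2: literal('C'). Output: "WC"
Token 3: literal('A'). Output: "WCA"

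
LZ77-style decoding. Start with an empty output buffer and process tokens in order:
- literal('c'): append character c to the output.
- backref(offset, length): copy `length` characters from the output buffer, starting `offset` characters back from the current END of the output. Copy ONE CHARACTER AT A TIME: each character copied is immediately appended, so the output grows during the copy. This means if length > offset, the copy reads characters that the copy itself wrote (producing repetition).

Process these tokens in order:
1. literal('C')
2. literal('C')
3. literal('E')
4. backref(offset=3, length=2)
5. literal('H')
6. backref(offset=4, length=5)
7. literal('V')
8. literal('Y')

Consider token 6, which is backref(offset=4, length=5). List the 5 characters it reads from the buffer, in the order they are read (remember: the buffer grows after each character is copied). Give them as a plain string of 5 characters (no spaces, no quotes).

Answer: ECCHE

Derivation:
Token 1: literal('C'). Output: "C"
Token 2: literal('C'). Output: "CC"
Token 3: literal('E'). Output: "CCE"
Token 4: backref(off=3, len=2). Copied 'CC' from pos 0. Output: "CCECC"
Token 5: literal('H'). Output: "CCECCH"
Token 6: backref(off=4, len=5). Buffer before: "CCECCH" (len 6)
  byte 1: read out[2]='E', append. Buffer now: "CCECCHE"
  byte 2: read out[3]='C', append. Buffer now: "CCECCHEC"
  byte 3: read out[4]='C', append. Buffer now: "CCECCHECC"
  byte 4: read out[5]='H', append. Buffer now: "CCECCHECCH"
  byte 5: read out[6]='E', append. Buffer now: "CCECCHECCHE"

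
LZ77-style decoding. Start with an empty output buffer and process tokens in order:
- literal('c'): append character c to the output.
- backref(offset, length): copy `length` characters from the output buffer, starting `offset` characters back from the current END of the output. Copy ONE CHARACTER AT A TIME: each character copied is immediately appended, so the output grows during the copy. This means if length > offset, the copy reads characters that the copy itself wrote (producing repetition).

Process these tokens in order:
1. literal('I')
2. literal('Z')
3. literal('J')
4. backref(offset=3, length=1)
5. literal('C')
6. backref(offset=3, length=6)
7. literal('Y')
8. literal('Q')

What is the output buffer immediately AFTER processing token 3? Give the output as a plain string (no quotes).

Token 1: literal('I'). Output: "I"
Token 2: literal('Z'). Output: "IZ"
Token 3: literal('J'). Output: "IZJ"

Answer: IZJ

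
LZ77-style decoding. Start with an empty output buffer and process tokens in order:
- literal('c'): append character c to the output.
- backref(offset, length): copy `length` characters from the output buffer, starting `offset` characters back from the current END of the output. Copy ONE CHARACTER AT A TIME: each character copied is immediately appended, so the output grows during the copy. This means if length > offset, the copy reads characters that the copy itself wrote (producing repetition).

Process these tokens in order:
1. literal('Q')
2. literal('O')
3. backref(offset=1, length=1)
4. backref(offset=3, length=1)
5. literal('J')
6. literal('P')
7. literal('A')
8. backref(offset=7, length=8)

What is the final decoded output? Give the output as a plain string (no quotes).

Answer: QOOQJPAQOOQJPAQ

Derivation:
Token 1: literal('Q'). Output: "Q"
Token 2: literal('O'). Output: "QO"
Token 3: backref(off=1, len=1). Copied 'O' from pos 1. Output: "QOO"
Token 4: backref(off=3, len=1). Copied 'Q' from pos 0. Output: "QOOQ"
Token 5: literal('J'). Output: "QOOQJ"
Token 6: literal('P'). Output: "QOOQJP"
Token 7: literal('A'). Output: "QOOQJPA"
Token 8: backref(off=7, len=8) (overlapping!). Copied 'QOOQJPAQ' from pos 0. Output: "QOOQJPAQOOQJPAQ"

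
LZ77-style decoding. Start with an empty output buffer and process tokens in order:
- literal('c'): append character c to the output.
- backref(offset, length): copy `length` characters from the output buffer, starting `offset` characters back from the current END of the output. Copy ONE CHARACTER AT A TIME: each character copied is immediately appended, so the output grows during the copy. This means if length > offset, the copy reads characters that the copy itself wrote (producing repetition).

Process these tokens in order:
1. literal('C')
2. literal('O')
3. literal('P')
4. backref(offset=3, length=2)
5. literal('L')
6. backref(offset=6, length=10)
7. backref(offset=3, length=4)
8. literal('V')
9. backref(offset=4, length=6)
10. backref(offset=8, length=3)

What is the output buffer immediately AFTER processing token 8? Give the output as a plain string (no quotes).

Answer: COPCOLCOPCOLCOPCOPCOV

Derivation:
Token 1: literal('C'). Output: "C"
Token 2: literal('O'). Output: "CO"
Token 3: literal('P'). Output: "COP"
Token 4: backref(off=3, len=2). Copied 'CO' from pos 0. Output: "COPCO"
Token 5: literal('L'). Output: "COPCOL"
Token 6: backref(off=6, len=10) (overlapping!). Copied 'COPCOLCOPC' from pos 0. Output: "COPCOLCOPCOLCOPC"
Token 7: backref(off=3, len=4) (overlapping!). Copied 'OPCO' from pos 13. Output: "COPCOLCOPCOLCOPCOPCO"
Token 8: literal('V'). Output: "COPCOLCOPCOLCOPCOPCOV"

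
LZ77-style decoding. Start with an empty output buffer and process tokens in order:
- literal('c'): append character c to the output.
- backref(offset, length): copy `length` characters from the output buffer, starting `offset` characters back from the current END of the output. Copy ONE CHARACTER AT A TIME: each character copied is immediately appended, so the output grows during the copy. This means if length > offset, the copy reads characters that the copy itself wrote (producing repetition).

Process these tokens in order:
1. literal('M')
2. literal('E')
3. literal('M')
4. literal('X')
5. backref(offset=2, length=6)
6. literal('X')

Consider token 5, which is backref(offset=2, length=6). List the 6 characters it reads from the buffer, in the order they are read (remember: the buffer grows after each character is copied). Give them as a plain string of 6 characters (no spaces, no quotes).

Answer: MXMXMX

Derivation:
Token 1: literal('M'). Output: "M"
Token 2: literal('E'). Output: "ME"
Token 3: literal('M'). Output: "MEM"
Token 4: literal('X'). Output: "MEMX"
Token 5: backref(off=2, len=6). Buffer before: "MEMX" (len 4)
  byte 1: read out[2]='M', append. Buffer now: "MEMXM"
  byte 2: read out[3]='X', append. Buffer now: "MEMXMX"
  byte 3: read out[4]='M', append. Buffer now: "MEMXMXM"
  byte 4: read out[5]='X', append. Buffer now: "MEMXMXMX"
  byte 5: read out[6]='M', append. Buffer now: "MEMXMXMXM"
  byte 6: read out[7]='X', append. Buffer now: "MEMXMXMXMX"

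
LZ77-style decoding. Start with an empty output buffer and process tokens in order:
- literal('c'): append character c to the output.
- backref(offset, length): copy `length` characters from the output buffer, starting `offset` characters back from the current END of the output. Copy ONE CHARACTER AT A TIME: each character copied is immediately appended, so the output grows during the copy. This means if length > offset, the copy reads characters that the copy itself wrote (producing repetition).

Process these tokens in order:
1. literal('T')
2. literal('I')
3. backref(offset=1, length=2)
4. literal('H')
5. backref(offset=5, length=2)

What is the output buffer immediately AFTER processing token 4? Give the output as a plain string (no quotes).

Token 1: literal('T'). Output: "T"
Token 2: literal('I'). Output: "TI"
Token 3: backref(off=1, len=2) (overlapping!). Copied 'II' from pos 1. Output: "TIII"
Token 4: literal('H'). Output: "TIIIH"

Answer: TIIIH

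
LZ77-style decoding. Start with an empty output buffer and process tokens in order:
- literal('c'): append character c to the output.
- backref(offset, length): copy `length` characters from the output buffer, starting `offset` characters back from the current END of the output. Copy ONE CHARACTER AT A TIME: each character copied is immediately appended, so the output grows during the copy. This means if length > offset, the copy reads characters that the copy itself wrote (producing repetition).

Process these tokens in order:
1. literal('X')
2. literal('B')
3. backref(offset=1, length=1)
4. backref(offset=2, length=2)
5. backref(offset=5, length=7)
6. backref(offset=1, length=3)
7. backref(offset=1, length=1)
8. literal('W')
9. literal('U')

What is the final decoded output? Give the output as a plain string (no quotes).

Answer: XBBBBXBBBBXBBBBBWU

Derivation:
Token 1: literal('X'). Output: "X"
Token 2: literal('B'). Output: "XB"
Token 3: backref(off=1, len=1). Copied 'B' from pos 1. Output: "XBB"
Token 4: backref(off=2, len=2). Copied 'BB' from pos 1. Output: "XBBBB"
Token 5: backref(off=5, len=7) (overlapping!). Copied 'XBBBBXB' from pos 0. Output: "XBBBBXBBBBXB"
Token 6: backref(off=1, len=3) (overlapping!). Copied 'BBB' from pos 11. Output: "XBBBBXBBBBXBBBB"
Token 7: backref(off=1, len=1). Copied 'B' from pos 14. Output: "XBBBBXBBBBXBBBBB"
Token 8: literal('W'). Output: "XBBBBXBBBBXBBBBBW"
Token 9: literal('U'). Output: "XBBBBXBBBBXBBBBBWU"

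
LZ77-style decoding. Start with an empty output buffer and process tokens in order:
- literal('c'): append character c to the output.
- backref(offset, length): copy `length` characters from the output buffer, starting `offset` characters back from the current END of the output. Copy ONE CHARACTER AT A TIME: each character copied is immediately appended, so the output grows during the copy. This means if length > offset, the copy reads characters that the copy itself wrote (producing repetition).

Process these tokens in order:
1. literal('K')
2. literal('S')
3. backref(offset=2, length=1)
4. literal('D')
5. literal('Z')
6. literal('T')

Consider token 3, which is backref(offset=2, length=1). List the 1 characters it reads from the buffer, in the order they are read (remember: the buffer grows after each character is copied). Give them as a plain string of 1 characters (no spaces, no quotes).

Answer: K

Derivation:
Token 1: literal('K'). Output: "K"
Token 2: literal('S'). Output: "KS"
Token 3: backref(off=2, len=1). Buffer before: "KS" (len 2)
  byte 1: read out[0]='K', append. Buffer now: "KSK"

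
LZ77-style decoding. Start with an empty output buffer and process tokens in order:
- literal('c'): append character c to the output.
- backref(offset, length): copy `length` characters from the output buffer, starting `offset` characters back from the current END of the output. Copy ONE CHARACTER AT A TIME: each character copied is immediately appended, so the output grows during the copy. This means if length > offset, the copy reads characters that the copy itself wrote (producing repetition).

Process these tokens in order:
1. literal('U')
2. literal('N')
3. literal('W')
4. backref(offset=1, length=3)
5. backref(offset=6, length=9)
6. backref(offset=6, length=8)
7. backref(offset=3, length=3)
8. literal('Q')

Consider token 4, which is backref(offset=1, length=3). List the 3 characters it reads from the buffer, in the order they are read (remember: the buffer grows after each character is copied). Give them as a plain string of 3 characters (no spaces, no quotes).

Token 1: literal('U'). Output: "U"
Token 2: literal('N'). Output: "UN"
Token 3: literal('W'). Output: "UNW"
Token 4: backref(off=1, len=3). Buffer before: "UNW" (len 3)
  byte 1: read out[2]='W', append. Buffer now: "UNWW"
  byte 2: read out[3]='W', append. Buffer now: "UNWWW"
  byte 3: read out[4]='W', append. Buffer now: "UNWWWW"

Answer: WWW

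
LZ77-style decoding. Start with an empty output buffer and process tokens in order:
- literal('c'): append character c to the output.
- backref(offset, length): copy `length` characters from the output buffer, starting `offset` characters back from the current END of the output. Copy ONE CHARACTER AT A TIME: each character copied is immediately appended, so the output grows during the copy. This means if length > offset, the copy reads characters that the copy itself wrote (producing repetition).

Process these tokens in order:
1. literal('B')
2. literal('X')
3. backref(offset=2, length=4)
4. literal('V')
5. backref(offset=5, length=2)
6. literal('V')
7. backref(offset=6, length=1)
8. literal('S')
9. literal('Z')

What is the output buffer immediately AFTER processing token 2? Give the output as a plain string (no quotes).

Token 1: literal('B'). Output: "B"
Token 2: literal('X'). Output: "BX"

Answer: BX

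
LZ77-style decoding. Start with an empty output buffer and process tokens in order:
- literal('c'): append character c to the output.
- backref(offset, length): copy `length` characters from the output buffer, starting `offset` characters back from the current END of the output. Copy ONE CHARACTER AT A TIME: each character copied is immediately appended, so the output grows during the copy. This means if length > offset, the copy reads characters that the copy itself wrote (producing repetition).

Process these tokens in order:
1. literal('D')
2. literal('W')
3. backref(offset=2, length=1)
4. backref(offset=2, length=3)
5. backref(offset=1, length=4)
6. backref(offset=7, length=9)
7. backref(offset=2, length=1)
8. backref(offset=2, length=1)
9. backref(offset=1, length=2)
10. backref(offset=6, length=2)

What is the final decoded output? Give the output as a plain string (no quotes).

Token 1: literal('D'). Output: "D"
Token 2: literal('W'). Output: "DW"
Token 3: backref(off=2, len=1). Copied 'D' from pos 0. Output: "DWD"
Token 4: backref(off=2, len=3) (overlapping!). Copied 'WDW' from pos 1. Output: "DWDWDW"
Token 5: backref(off=1, len=4) (overlapping!). Copied 'WWWW' from pos 5. Output: "DWDWDWWWWW"
Token 6: backref(off=7, len=9) (overlapping!). Copied 'WDWWWWWWD' from pos 3. Output: "DWDWDWWWWWWDWWWWWWD"
Token 7: backref(off=2, len=1). Copied 'W' from pos 17. Output: "DWDWDWWWWWWDWWWWWWDW"
Token 8: backref(off=2, len=1). Copied 'D' from pos 18. Output: "DWDWDWWWWWWDWWWWWWDWD"
Token 9: backref(off=1, len=2) (overlapping!). Copied 'DD' from pos 20. Output: "DWDWDWWWWWWDWWWWWWDWDDD"
Token 10: backref(off=6, len=2). Copied 'WD' from pos 17. Output: "DWDWDWWWWWWDWWWWWWDWDDDWD"

Answer: DWDWDWWWWWWDWWWWWWDWDDDWD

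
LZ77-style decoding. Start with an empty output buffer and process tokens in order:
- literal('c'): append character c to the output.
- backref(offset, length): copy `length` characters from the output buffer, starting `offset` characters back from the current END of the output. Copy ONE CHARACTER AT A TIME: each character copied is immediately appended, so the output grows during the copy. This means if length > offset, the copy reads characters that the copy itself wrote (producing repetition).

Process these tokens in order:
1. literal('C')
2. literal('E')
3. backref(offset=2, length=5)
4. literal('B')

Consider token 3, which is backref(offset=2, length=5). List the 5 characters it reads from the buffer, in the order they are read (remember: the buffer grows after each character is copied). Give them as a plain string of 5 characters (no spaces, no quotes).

Answer: CECEC

Derivation:
Token 1: literal('C'). Output: "C"
Token 2: literal('E'). Output: "CE"
Token 3: backref(off=2, len=5). Buffer before: "CE" (len 2)
  byte 1: read out[0]='C', append. Buffer now: "CEC"
  byte 2: read out[1]='E', append. Buffer now: "CECE"
  byte 3: read out[2]='C', append. Buffer now: "CECEC"
  byte 4: read out[3]='E', append. Buffer now: "CECECE"
  byte 5: read out[4]='C', append. Buffer now: "CECECEC"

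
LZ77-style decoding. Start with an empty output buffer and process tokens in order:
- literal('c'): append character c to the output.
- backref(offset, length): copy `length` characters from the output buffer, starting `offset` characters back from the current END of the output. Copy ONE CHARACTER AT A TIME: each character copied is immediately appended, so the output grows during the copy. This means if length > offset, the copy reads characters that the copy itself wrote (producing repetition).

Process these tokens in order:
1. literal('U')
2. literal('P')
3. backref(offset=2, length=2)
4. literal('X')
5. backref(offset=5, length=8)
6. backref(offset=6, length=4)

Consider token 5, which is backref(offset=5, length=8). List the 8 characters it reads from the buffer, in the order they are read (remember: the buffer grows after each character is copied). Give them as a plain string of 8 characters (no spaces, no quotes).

Answer: UPUPXUPU

Derivation:
Token 1: literal('U'). Output: "U"
Token 2: literal('P'). Output: "UP"
Token 3: backref(off=2, len=2). Copied 'UP' from pos 0. Output: "UPUP"
Token 4: literal('X'). Output: "UPUPX"
Token 5: backref(off=5, len=8). Buffer before: "UPUPX" (len 5)
  byte 1: read out[0]='U', append. Buffer now: "UPUPXU"
  byte 2: read out[1]='P', append. Buffer now: "UPUPXUP"
  byte 3: read out[2]='U', append. Buffer now: "UPUPXUPU"
  byte 4: read out[3]='P', append. Buffer now: "UPUPXUPUP"
  byte 5: read out[4]='X', append. Buffer now: "UPUPXUPUPX"
  byte 6: read out[5]='U', append. Buffer now: "UPUPXUPUPXU"
  byte 7: read out[6]='P', append. Buffer now: "UPUPXUPUPXUP"
  byte 8: read out[7]='U', append. Buffer now: "UPUPXUPUPXUPU"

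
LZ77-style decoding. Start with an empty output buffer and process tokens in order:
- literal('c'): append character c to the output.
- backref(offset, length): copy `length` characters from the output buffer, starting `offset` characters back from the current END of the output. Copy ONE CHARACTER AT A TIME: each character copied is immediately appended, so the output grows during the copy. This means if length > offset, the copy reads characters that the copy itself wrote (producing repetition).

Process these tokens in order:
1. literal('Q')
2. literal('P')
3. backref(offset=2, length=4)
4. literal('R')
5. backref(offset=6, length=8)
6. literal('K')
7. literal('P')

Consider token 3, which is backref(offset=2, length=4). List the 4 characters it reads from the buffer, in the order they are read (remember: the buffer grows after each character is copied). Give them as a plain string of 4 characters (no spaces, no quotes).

Token 1: literal('Q'). Output: "Q"
Token 2: literal('P'). Output: "QP"
Token 3: backref(off=2, len=4). Buffer before: "QP" (len 2)
  byte 1: read out[0]='Q', append. Buffer now: "QPQ"
  byte 2: read out[1]='P', append. Buffer now: "QPQP"
  byte 3: read out[2]='Q', append. Buffer now: "QPQPQ"
  byte 4: read out[3]='P', append. Buffer now: "QPQPQP"

Answer: QPQP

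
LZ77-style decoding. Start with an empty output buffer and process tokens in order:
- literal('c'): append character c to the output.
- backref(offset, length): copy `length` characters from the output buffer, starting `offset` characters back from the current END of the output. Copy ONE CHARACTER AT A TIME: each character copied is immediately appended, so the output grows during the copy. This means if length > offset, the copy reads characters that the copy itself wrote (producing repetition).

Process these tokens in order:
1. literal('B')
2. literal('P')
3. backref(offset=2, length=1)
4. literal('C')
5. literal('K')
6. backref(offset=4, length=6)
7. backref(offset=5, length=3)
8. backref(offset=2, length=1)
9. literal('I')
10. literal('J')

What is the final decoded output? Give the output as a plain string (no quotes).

Answer: BPBCKPBCKPBBCKCIJ

Derivation:
Token 1: literal('B'). Output: "B"
Token 2: literal('P'). Output: "BP"
Token 3: backref(off=2, len=1). Copied 'B' from pos 0. Output: "BPB"
Token 4: literal('C'). Output: "BPBC"
Token 5: literal('K'). Output: "BPBCK"
Token 6: backref(off=4, len=6) (overlapping!). Copied 'PBCKPB' from pos 1. Output: "BPBCKPBCKPB"
Token 7: backref(off=5, len=3). Copied 'BCK' from pos 6. Output: "BPBCKPBCKPBBCK"
Token 8: backref(off=2, len=1). Copied 'C' from pos 12. Output: "BPBCKPBCKPBBCKC"
Token 9: literal('I'). Output: "BPBCKPBCKPBBCKCI"
Token 10: literal('J'). Output: "BPBCKPBCKPBBCKCIJ"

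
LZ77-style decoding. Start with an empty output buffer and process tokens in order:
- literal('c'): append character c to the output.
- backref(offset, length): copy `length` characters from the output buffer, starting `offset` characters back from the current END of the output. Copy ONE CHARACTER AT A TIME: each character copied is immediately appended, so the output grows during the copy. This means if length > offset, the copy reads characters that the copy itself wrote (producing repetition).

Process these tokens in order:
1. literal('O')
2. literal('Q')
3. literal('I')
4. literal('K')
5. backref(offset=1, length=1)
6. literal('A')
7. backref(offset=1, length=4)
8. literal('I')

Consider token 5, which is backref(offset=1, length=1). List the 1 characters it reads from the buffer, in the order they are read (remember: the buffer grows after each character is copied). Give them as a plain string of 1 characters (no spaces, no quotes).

Answer: K

Derivation:
Token 1: literal('O'). Output: "O"
Token 2: literal('Q'). Output: "OQ"
Token 3: literal('I'). Output: "OQI"
Token 4: literal('K'). Output: "OQIK"
Token 5: backref(off=1, len=1). Buffer before: "OQIK" (len 4)
  byte 1: read out[3]='K', append. Buffer now: "OQIKK"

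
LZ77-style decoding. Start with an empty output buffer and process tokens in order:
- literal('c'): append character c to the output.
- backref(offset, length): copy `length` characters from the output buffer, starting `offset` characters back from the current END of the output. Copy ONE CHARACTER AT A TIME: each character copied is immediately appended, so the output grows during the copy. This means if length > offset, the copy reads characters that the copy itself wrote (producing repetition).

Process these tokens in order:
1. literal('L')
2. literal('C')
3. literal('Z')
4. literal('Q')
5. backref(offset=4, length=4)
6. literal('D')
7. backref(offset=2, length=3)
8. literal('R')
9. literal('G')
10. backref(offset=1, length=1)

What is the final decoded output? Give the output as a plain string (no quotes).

Answer: LCZQLCZQDQDQRGG

Derivation:
Token 1: literal('L'). Output: "L"
Token 2: literal('C'). Output: "LC"
Token 3: literal('Z'). Output: "LCZ"
Token 4: literal('Q'). Output: "LCZQ"
Token 5: backref(off=4, len=4). Copied 'LCZQ' from pos 0. Output: "LCZQLCZQ"
Token 6: literal('D'). Output: "LCZQLCZQD"
Token 7: backref(off=2, len=3) (overlapping!). Copied 'QDQ' from pos 7. Output: "LCZQLCZQDQDQ"
Token 8: literal('R'). Output: "LCZQLCZQDQDQR"
Token 9: literal('G'). Output: "LCZQLCZQDQDQRG"
Token 10: backref(off=1, len=1). Copied 'G' from pos 13. Output: "LCZQLCZQDQDQRGG"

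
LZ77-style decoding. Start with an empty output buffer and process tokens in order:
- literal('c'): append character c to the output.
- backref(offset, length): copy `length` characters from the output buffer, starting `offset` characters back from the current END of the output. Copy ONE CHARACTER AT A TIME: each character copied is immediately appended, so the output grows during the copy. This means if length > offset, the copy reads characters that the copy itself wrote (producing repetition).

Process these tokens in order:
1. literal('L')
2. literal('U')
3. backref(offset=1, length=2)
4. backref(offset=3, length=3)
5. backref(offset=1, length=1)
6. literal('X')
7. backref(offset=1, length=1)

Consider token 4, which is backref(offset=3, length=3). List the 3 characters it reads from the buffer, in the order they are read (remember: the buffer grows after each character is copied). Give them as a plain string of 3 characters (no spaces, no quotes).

Token 1: literal('L'). Output: "L"
Token 2: literal('U'). Output: "LU"
Token 3: backref(off=1, len=2) (overlapping!). Copied 'UU' from pos 1. Output: "LUUU"
Token 4: backref(off=3, len=3). Buffer before: "LUUU" (len 4)
  byte 1: read out[1]='U', append. Buffer now: "LUUUU"
  byte 2: read out[2]='U', append. Buffer now: "LUUUUU"
  byte 3: read out[3]='U', append. Buffer now: "LUUUUUU"

Answer: UUU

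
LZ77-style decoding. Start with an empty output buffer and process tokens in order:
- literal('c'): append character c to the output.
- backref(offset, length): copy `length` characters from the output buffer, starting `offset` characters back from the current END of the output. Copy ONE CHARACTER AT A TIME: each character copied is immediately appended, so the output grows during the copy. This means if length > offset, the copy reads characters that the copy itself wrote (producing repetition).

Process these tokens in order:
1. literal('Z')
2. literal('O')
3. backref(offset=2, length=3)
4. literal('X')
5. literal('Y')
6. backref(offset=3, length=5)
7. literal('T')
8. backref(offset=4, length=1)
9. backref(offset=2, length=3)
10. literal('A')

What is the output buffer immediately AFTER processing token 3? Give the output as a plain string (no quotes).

Answer: ZOZOZ

Derivation:
Token 1: literal('Z'). Output: "Z"
Token 2: literal('O'). Output: "ZO"
Token 3: backref(off=2, len=3) (overlapping!). Copied 'ZOZ' from pos 0. Output: "ZOZOZ"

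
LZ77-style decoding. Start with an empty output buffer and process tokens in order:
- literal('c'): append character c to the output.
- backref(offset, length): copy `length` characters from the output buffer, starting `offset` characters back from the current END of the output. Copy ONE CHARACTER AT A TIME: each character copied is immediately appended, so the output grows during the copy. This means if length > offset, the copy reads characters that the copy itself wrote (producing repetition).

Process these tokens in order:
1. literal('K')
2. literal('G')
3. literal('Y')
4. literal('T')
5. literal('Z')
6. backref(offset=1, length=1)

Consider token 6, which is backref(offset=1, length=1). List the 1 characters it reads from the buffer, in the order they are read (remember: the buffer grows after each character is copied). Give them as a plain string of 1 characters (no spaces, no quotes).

Answer: Z

Derivation:
Token 1: literal('K'). Output: "K"
Token 2: literal('G'). Output: "KG"
Token 3: literal('Y'). Output: "KGY"
Token 4: literal('T'). Output: "KGYT"
Token 5: literal('Z'). Output: "KGYTZ"
Token 6: backref(off=1, len=1). Buffer before: "KGYTZ" (len 5)
  byte 1: read out[4]='Z', append. Buffer now: "KGYTZZ"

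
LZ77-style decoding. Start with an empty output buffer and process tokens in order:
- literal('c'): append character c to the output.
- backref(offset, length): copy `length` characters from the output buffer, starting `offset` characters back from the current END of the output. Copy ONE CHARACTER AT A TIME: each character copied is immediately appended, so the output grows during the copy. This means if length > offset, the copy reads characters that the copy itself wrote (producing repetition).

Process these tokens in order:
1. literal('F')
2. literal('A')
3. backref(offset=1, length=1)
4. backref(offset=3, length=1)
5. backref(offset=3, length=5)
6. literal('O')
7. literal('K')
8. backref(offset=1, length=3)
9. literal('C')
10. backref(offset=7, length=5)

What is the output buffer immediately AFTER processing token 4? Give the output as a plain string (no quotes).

Answer: FAAF

Derivation:
Token 1: literal('F'). Output: "F"
Token 2: literal('A'). Output: "FA"
Token 3: backref(off=1, len=1). Copied 'A' from pos 1. Output: "FAA"
Token 4: backref(off=3, len=1). Copied 'F' from pos 0. Output: "FAAF"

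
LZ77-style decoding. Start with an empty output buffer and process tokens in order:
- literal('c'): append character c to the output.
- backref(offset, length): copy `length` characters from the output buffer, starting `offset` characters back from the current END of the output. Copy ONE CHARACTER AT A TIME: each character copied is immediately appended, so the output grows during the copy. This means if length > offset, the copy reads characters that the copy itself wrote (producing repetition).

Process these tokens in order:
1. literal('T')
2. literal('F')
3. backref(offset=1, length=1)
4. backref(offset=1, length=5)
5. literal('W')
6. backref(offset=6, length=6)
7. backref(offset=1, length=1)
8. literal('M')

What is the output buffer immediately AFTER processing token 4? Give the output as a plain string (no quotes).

Token 1: literal('T'). Output: "T"
Token 2: literal('F'). Output: "TF"
Token 3: backref(off=1, len=1). Copied 'F' from pos 1. Output: "TFF"
Token 4: backref(off=1, len=5) (overlapping!). Copied 'FFFFF' from pos 2. Output: "TFFFFFFF"

Answer: TFFFFFFF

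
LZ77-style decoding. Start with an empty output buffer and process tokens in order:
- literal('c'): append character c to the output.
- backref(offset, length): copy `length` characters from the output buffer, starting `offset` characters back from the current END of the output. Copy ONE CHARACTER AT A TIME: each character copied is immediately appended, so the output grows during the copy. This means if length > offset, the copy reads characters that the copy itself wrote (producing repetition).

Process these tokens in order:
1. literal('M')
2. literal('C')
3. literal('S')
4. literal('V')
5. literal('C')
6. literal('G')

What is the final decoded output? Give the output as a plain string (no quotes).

Token 1: literal('M'). Output: "M"
Token 2: literal('C'). Output: "MC"
Token 3: literal('S'). Output: "MCS"
Token 4: literal('V'). Output: "MCSV"
Token 5: literal('C'). Output: "MCSVC"
Token 6: literal('G'). Output: "MCSVCG"

Answer: MCSVCG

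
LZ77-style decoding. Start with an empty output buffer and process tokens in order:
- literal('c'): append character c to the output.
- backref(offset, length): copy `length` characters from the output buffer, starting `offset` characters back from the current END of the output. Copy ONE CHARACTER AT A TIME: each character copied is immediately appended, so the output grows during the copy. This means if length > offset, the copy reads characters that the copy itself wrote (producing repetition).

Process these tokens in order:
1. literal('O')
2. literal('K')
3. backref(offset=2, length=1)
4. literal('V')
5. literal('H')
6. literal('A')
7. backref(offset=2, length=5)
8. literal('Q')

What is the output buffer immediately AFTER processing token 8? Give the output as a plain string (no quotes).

Answer: OKOVHAHAHAHQ

Derivation:
Token 1: literal('O'). Output: "O"
Token 2: literal('K'). Output: "OK"
Token 3: backref(off=2, len=1). Copied 'O' from pos 0. Output: "OKO"
Token 4: literal('V'). Output: "OKOV"
Token 5: literal('H'). Output: "OKOVH"
Token 6: literal('A'). Output: "OKOVHA"
Token 7: backref(off=2, len=5) (overlapping!). Copied 'HAHAH' from pos 4. Output: "OKOVHAHAHAH"
Token 8: literal('Q'). Output: "OKOVHAHAHAHQ"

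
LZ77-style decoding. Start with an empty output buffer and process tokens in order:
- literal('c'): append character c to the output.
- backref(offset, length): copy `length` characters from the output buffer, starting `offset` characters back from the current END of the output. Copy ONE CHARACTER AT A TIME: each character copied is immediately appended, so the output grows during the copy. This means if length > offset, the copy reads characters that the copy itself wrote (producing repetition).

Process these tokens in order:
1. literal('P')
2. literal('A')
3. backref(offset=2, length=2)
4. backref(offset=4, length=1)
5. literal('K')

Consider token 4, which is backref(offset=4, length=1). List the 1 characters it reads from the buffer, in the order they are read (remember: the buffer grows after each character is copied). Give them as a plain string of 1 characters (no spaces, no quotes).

Token 1: literal('P'). Output: "P"
Token 2: literal('A'). Output: "PA"
Token 3: backref(off=2, len=2). Copied 'PA' from pos 0. Output: "PAPA"
Token 4: backref(off=4, len=1). Buffer before: "PAPA" (len 4)
  byte 1: read out[0]='P', append. Buffer now: "PAPAP"

Answer: P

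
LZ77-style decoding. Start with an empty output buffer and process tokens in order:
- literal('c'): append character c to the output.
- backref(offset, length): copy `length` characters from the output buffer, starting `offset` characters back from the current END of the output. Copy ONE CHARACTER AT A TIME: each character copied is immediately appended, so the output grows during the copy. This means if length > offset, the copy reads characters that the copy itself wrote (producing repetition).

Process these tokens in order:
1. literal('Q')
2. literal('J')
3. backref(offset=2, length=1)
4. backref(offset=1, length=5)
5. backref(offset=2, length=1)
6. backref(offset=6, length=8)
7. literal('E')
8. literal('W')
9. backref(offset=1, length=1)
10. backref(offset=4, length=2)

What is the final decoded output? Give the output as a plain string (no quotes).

Token 1: literal('Q'). Output: "Q"
Token 2: literal('J'). Output: "QJ"
Token 3: backref(off=2, len=1). Copied 'Q' from pos 0. Output: "QJQ"
Token 4: backref(off=1, len=5) (overlapping!). Copied 'QQQQQ' from pos 2. Output: "QJQQQQQQ"
Token 5: backref(off=2, len=1). Copied 'Q' from pos 6. Output: "QJQQQQQQQ"
Token 6: backref(off=6, len=8) (overlapping!). Copied 'QQQQQQQQ' from pos 3. Output: "QJQQQQQQQQQQQQQQQ"
Token 7: literal('E'). Output: "QJQQQQQQQQQQQQQQQE"
Token 8: literal('W'). Output: "QJQQQQQQQQQQQQQQQEW"
Token 9: backref(off=1, len=1). Copied 'W' from pos 18. Output: "QJQQQQQQQQQQQQQQQEWW"
Token 10: backref(off=4, len=2). Copied 'QE' from pos 16. Output: "QJQQQQQQQQQQQQQQQEWWQE"

Answer: QJQQQQQQQQQQQQQQQEWWQE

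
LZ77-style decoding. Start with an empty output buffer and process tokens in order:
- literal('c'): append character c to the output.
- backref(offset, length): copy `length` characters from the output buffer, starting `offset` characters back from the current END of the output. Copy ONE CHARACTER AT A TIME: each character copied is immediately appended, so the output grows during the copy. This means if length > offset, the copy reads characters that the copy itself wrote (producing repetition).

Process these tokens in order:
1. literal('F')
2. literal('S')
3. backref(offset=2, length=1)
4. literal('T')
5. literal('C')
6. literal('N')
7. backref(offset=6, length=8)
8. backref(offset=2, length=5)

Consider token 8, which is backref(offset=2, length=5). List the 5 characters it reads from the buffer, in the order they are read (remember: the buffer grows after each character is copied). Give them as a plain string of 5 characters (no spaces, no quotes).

Answer: FSFSF

Derivation:
Token 1: literal('F'). Output: "F"
Token 2: literal('S'). Output: "FS"
Token 3: backref(off=2, len=1). Copied 'F' from pos 0. Output: "FSF"
Token 4: literal('T'). Output: "FSFT"
Token 5: literal('C'). Output: "FSFTC"
Token 6: literal('N'). Output: "FSFTCN"
Token 7: backref(off=6, len=8) (overlapping!). Copied 'FSFTCNFS' from pos 0. Output: "FSFTCNFSFTCNFS"
Token 8: backref(off=2, len=5). Buffer before: "FSFTCNFSFTCNFS" (len 14)
  byte 1: read out[12]='F', append. Buffer now: "FSFTCNFSFTCNFSF"
  byte 2: read out[13]='S', append. Buffer now: "FSFTCNFSFTCNFSFS"
  byte 3: read out[14]='F', append. Buffer now: "FSFTCNFSFTCNFSFSF"
  byte 4: read out[15]='S', append. Buffer now: "FSFTCNFSFTCNFSFSFS"
  byte 5: read out[16]='F', append. Buffer now: "FSFTCNFSFTCNFSFSFSF"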